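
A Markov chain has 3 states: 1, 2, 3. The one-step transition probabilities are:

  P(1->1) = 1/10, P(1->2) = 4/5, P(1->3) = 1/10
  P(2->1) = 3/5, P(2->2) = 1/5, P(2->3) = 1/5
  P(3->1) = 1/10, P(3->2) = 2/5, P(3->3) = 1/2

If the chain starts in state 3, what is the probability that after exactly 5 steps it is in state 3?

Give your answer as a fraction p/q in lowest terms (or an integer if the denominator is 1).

Computing P^5 by repeated multiplication:
P^1 =
  1: [1/10, 4/5, 1/10]
  2: [3/5, 1/5, 1/5]
  3: [1/10, 2/5, 1/2]
P^2 =
  1: [1/2, 7/25, 11/50]
  2: [1/5, 3/5, 1/5]
  3: [3/10, 9/25, 17/50]
P^3 =
  1: [6/25, 68/125, 27/125]
  2: [2/5, 9/25, 6/25]
  3: [7/25, 56/125, 34/125]
P^4 =
  1: [93/250, 242/625, 301/1250]
  2: [7/25, 61/125, 29/125]
  3: [81/250, 264/625, 317/1250]
P^5 =
  1: [367/1250, 1473/3125, 1469/6250]
  2: [43/125, 259/625, 151/625]
  3: [389/1250, 1391/3125, 1523/6250]

(P^5)[3 -> 3] = 1523/6250

Answer: 1523/6250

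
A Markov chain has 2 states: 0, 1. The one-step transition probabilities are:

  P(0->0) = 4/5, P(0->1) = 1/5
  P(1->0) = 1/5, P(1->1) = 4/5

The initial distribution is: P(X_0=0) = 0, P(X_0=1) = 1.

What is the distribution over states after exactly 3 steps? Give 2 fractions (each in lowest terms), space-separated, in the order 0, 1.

Propagating the distribution step by step (d_{t+1} = d_t * P):
d_0 = (0=0, 1=1)
  d_1[0] = 0*4/5 + 1*1/5 = 1/5
  d_1[1] = 0*1/5 + 1*4/5 = 4/5
d_1 = (0=1/5, 1=4/5)
  d_2[0] = 1/5*4/5 + 4/5*1/5 = 8/25
  d_2[1] = 1/5*1/5 + 4/5*4/5 = 17/25
d_2 = (0=8/25, 1=17/25)
  d_3[0] = 8/25*4/5 + 17/25*1/5 = 49/125
  d_3[1] = 8/25*1/5 + 17/25*4/5 = 76/125
d_3 = (0=49/125, 1=76/125)

Answer: 49/125 76/125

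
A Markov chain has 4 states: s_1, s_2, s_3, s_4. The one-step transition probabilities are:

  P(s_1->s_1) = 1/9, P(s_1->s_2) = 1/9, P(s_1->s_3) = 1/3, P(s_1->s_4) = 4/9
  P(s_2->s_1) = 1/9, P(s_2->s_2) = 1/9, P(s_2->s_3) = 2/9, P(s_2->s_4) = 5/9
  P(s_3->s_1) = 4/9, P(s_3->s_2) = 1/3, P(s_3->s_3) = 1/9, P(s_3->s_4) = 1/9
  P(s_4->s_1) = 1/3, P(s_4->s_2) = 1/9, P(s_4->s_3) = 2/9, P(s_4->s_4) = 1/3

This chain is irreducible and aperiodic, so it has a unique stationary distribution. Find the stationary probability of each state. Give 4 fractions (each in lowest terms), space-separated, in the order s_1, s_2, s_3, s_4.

The stationary distribution satisfies pi = pi * P, i.e.:
  pi_s_1 = 1/9*pi_s_1 + 1/9*pi_s_2 + 4/9*pi_s_3 + 1/3*pi_s_4
  pi_s_2 = 1/9*pi_s_1 + 1/9*pi_s_2 + 1/3*pi_s_3 + 1/9*pi_s_4
  pi_s_3 = 1/3*pi_s_1 + 2/9*pi_s_2 + 1/9*pi_s_3 + 2/9*pi_s_4
  pi_s_4 = 4/9*pi_s_1 + 5/9*pi_s_2 + 1/9*pi_s_3 + 1/3*pi_s_4
with normalization: pi_s_1 + pi_s_2 + pi_s_3 + pi_s_4 = 1.

Using the first 3 balance equations plus normalization, the linear system A*pi = b is:
  [-8/9, 1/9, 4/9, 1/3] . pi = 0
  [1/9, -8/9, 1/3, 1/9] . pi = 0
  [1/3, 2/9, -8/9, 2/9] . pi = 0
  [1, 1, 1, 1] . pi = 1

Solving yields:
  pi_s_1 = 52/197
  pi_s_2 = 159/985
  pi_s_3 = 223/985
  pi_s_4 = 343/985

Verification (pi * P):
  52/197*1/9 + 159/985*1/9 + 223/985*4/9 + 343/985*1/3 = 52/197 = pi_s_1  (ok)
  52/197*1/9 + 159/985*1/9 + 223/985*1/3 + 343/985*1/9 = 159/985 = pi_s_2  (ok)
  52/197*1/3 + 159/985*2/9 + 223/985*1/9 + 343/985*2/9 = 223/985 = pi_s_3  (ok)
  52/197*4/9 + 159/985*5/9 + 223/985*1/9 + 343/985*1/3 = 343/985 = pi_s_4  (ok)

Answer: 52/197 159/985 223/985 343/985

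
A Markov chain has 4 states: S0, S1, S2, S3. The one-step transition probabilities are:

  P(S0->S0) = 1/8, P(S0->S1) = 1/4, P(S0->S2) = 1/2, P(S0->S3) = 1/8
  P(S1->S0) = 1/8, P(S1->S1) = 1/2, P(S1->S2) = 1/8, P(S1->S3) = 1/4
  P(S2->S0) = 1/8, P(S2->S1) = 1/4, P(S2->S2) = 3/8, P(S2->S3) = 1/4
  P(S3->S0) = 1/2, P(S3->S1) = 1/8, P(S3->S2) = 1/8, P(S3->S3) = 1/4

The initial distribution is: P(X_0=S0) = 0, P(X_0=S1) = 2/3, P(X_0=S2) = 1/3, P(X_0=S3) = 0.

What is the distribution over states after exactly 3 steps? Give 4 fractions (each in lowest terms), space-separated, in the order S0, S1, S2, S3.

Answer: 109/512 463/1536 101/384 57/256

Derivation:
Propagating the distribution step by step (d_{t+1} = d_t * P):
d_0 = (S0=0, S1=2/3, S2=1/3, S3=0)
  d_1[S0] = 0*1/8 + 2/3*1/8 + 1/3*1/8 + 0*1/2 = 1/8
  d_1[S1] = 0*1/4 + 2/3*1/2 + 1/3*1/4 + 0*1/8 = 5/12
  d_1[S2] = 0*1/2 + 2/3*1/8 + 1/3*3/8 + 0*1/8 = 5/24
  d_1[S3] = 0*1/8 + 2/3*1/4 + 1/3*1/4 + 0*1/4 = 1/4
d_1 = (S0=1/8, S1=5/12, S2=5/24, S3=1/4)
  d_2[S0] = 1/8*1/8 + 5/12*1/8 + 5/24*1/8 + 1/4*1/2 = 7/32
  d_2[S1] = 1/8*1/4 + 5/12*1/2 + 5/24*1/4 + 1/4*1/8 = 31/96
  d_2[S2] = 1/8*1/2 + 5/12*1/8 + 5/24*3/8 + 1/4*1/8 = 43/192
  d_2[S3] = 1/8*1/8 + 5/12*1/4 + 5/24*1/4 + 1/4*1/4 = 15/64
d_2 = (S0=7/32, S1=31/96, S2=43/192, S3=15/64)
  d_3[S0] = 7/32*1/8 + 31/96*1/8 + 43/192*1/8 + 15/64*1/2 = 109/512
  d_3[S1] = 7/32*1/4 + 31/96*1/2 + 43/192*1/4 + 15/64*1/8 = 463/1536
  d_3[S2] = 7/32*1/2 + 31/96*1/8 + 43/192*3/8 + 15/64*1/8 = 101/384
  d_3[S3] = 7/32*1/8 + 31/96*1/4 + 43/192*1/4 + 15/64*1/4 = 57/256
d_3 = (S0=109/512, S1=463/1536, S2=101/384, S3=57/256)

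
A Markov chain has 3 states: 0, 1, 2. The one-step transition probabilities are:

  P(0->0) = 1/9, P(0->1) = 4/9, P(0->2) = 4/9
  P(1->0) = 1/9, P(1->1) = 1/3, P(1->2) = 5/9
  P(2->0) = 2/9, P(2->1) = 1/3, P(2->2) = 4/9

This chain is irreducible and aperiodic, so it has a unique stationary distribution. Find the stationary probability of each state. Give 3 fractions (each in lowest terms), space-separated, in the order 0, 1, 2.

Answer: 15/91 32/91 44/91

Derivation:
The stationary distribution satisfies pi = pi * P, i.e.:
  pi_0 = 1/9*pi_0 + 1/9*pi_1 + 2/9*pi_2
  pi_1 = 4/9*pi_0 + 1/3*pi_1 + 1/3*pi_2
  pi_2 = 4/9*pi_0 + 5/9*pi_1 + 4/9*pi_2
with normalization: pi_0 + pi_1 + pi_2 = 1.

Using the first 2 balance equations plus normalization, the linear system A*pi = b is:
  [-8/9, 1/9, 2/9] . pi = 0
  [4/9, -2/3, 1/3] . pi = 0
  [1, 1, 1] . pi = 1

Solving yields:
  pi_0 = 15/91
  pi_1 = 32/91
  pi_2 = 44/91

Verification (pi * P):
  15/91*1/9 + 32/91*1/9 + 44/91*2/9 = 15/91 = pi_0  (ok)
  15/91*4/9 + 32/91*1/3 + 44/91*1/3 = 32/91 = pi_1  (ok)
  15/91*4/9 + 32/91*5/9 + 44/91*4/9 = 44/91 = pi_2  (ok)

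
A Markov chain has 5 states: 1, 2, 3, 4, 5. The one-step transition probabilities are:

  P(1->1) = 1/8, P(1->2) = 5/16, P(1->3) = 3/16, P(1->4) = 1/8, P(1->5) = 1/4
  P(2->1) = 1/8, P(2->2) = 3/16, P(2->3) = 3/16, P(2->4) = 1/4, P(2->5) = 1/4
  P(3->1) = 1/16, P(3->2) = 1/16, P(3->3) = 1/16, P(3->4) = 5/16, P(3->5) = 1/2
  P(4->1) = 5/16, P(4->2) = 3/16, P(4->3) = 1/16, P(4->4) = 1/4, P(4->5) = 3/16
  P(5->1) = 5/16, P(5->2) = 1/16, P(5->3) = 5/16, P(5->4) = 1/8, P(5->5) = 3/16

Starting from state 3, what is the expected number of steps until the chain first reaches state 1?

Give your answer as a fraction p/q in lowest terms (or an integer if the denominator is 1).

Answer: 4272/871

Derivation:
Let h_i = expected steps to first reach 1 from state i.
Boundary: h_1 = 0.
First-step equations for the other states:
  h_2 = 1 + 1/8*h_1 + 3/16*h_2 + 3/16*h_3 + 1/4*h_4 + 1/4*h_5
  h_3 = 1 + 1/16*h_1 + 1/16*h_2 + 1/16*h_3 + 5/16*h_4 + 1/2*h_5
  h_4 = 1 + 5/16*h_1 + 3/16*h_2 + 1/16*h_3 + 1/4*h_4 + 3/16*h_5
  h_5 = 1 + 5/16*h_1 + 1/16*h_2 + 5/16*h_3 + 1/8*h_4 + 3/16*h_5

Substituting h_1 = 0 and rearranging gives the linear system (I - Q) h = 1:
  [13/16, -3/16, -1/4, -1/4] . (h_2, h_3, h_4, h_5) = 1
  [-1/16, 15/16, -5/16, -1/2] . (h_2, h_3, h_4, h_5) = 1
  [-3/16, -1/16, 3/4, -3/16] . (h_2, h_3, h_4, h_5) = 1
  [-1/16, -5/16, -1/8, 13/16] . (h_2, h_3, h_4, h_5) = 1

Solving yields:
  h_2 = 4224/871
  h_3 = 4272/871
  h_4 = 800/201
  h_5 = 160/39

Starting state is 3, so the expected hitting time is h_3 = 4272/871.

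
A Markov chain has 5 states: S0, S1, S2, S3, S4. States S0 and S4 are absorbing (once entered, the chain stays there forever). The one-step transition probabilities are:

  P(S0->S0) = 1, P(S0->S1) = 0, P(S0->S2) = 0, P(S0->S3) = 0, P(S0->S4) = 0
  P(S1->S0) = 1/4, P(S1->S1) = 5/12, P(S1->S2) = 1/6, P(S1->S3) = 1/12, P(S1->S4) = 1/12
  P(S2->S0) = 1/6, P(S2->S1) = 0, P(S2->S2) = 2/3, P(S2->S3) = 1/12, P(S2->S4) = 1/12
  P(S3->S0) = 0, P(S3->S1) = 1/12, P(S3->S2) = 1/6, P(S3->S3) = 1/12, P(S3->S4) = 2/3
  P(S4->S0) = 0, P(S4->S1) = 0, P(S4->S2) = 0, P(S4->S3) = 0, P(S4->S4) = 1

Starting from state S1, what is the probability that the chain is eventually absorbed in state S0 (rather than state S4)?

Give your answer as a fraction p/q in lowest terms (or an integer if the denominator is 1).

Let a_i = P(absorbed in S0 | start in state i).
Boundary conditions: a_S0 = 1, a_S4 = 0.
For each transient state i, a_i = sum_j P(i->j) * a_j:
  a_S1 = 1/4*a_S0 + 5/12*a_S1 + 1/6*a_S2 + 1/12*a_S3 + 1/12*a_S4
  a_S2 = 1/6*a_S0 + 0*a_S1 + 2/3*a_S2 + 1/12*a_S3 + 1/12*a_S4
  a_S3 = 0*a_S0 + 1/12*a_S1 + 1/6*a_S2 + 1/12*a_S3 + 2/3*a_S4

Substituting a_S0 = 1 and a_S4 = 0, rearrange to (I - Q) a = r where r[i] = P(i -> S0):
  [7/12, -1/6, -1/12] . (a_S1, a_S2, a_S3) = 1/4
  [0, 1/3, -1/12] . (a_S1, a_S2, a_S3) = 1/6
  [-1/12, -1/6, 11/12] . (a_S1, a_S2, a_S3) = 0

Solving yields:
  a_S1 = 29/48
  a_S2 = 155/288
  a_S3 = 11/72

Starting state is S1, so the absorption probability is a_S1 = 29/48.

Answer: 29/48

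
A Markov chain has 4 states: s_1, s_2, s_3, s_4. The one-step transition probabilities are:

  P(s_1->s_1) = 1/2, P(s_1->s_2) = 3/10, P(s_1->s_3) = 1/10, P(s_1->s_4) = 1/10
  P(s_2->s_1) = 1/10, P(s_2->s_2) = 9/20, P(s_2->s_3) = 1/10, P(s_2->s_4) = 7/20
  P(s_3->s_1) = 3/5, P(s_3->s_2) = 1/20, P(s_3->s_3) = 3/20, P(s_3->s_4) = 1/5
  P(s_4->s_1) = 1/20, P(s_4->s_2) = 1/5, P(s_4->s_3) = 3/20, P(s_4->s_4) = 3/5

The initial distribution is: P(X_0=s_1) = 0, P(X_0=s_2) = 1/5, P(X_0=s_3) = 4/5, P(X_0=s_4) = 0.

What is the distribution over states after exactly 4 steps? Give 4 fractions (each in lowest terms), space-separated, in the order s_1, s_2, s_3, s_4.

Answer: 41589/160000 28197/100000 97079/800000 1347/4000

Derivation:
Propagating the distribution step by step (d_{t+1} = d_t * P):
d_0 = (s_1=0, s_2=1/5, s_3=4/5, s_4=0)
  d_1[s_1] = 0*1/2 + 1/5*1/10 + 4/5*3/5 + 0*1/20 = 1/2
  d_1[s_2] = 0*3/10 + 1/5*9/20 + 4/5*1/20 + 0*1/5 = 13/100
  d_1[s_3] = 0*1/10 + 1/5*1/10 + 4/5*3/20 + 0*3/20 = 7/50
  d_1[s_4] = 0*1/10 + 1/5*7/20 + 4/5*1/5 + 0*3/5 = 23/100
d_1 = (s_1=1/2, s_2=13/100, s_3=7/50, s_4=23/100)
  d_2[s_1] = 1/2*1/2 + 13/100*1/10 + 7/50*3/5 + 23/100*1/20 = 717/2000
  d_2[s_2] = 1/2*3/10 + 13/100*9/20 + 7/50*1/20 + 23/100*1/5 = 523/2000
  d_2[s_3] = 1/2*1/10 + 13/100*1/10 + 7/50*3/20 + 23/100*3/20 = 237/2000
  d_2[s_4] = 1/2*1/10 + 13/100*7/20 + 7/50*1/5 + 23/100*3/5 = 523/2000
d_2 = (s_1=717/2000, s_2=523/2000, s_3=237/2000, s_4=523/2000)
  d_3[s_1] = 717/2000*1/2 + 523/2000*1/10 + 237/2000*3/5 + 523/2000*1/20 = 11583/40000
  d_3[s_2] = 717/2000*3/10 + 523/2000*9/20 + 237/2000*1/20 + 523/2000*1/5 = 5669/20000
  d_3[s_3] = 717/2000*1/10 + 523/2000*1/10 + 237/2000*3/20 + 523/2000*3/20 = 119/1000
  d_3[s_4] = 717/2000*1/10 + 523/2000*7/20 + 237/2000*1/5 + 523/2000*3/5 = 12319/40000
d_3 = (s_1=11583/40000, s_2=5669/20000, s_3=119/1000, s_4=12319/40000)
  d_4[s_1] = 11583/40000*1/2 + 5669/20000*1/10 + 119/1000*3/5 + 12319/40000*1/20 = 41589/160000
  d_4[s_2] = 11583/40000*3/10 + 5669/20000*9/20 + 119/1000*1/20 + 12319/40000*1/5 = 28197/100000
  d_4[s_3] = 11583/40000*1/10 + 5669/20000*1/10 + 119/1000*3/20 + 12319/40000*3/20 = 97079/800000
  d_4[s_4] = 11583/40000*1/10 + 5669/20000*7/20 + 119/1000*1/5 + 12319/40000*3/5 = 1347/4000
d_4 = (s_1=41589/160000, s_2=28197/100000, s_3=97079/800000, s_4=1347/4000)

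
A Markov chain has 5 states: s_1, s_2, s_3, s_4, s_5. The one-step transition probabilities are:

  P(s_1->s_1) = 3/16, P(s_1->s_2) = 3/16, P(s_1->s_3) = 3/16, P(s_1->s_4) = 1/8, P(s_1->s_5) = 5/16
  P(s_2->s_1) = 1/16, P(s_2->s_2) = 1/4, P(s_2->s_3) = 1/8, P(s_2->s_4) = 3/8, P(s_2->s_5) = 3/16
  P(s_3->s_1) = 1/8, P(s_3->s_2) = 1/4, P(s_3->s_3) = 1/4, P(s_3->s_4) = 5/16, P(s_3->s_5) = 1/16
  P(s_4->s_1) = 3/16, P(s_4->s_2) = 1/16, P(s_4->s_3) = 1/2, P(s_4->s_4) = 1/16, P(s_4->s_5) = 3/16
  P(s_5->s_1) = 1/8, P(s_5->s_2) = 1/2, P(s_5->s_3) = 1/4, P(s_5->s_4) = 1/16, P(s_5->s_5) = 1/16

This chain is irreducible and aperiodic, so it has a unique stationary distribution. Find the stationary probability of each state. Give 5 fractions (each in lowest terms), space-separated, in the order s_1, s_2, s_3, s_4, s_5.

Answer: 1277/9714 4663/19428 20575/77712 4117/19428 11801/77712

Derivation:
The stationary distribution satisfies pi = pi * P, i.e.:
  pi_s_1 = 3/16*pi_s_1 + 1/16*pi_s_2 + 1/8*pi_s_3 + 3/16*pi_s_4 + 1/8*pi_s_5
  pi_s_2 = 3/16*pi_s_1 + 1/4*pi_s_2 + 1/4*pi_s_3 + 1/16*pi_s_4 + 1/2*pi_s_5
  pi_s_3 = 3/16*pi_s_1 + 1/8*pi_s_2 + 1/4*pi_s_3 + 1/2*pi_s_4 + 1/4*pi_s_5
  pi_s_4 = 1/8*pi_s_1 + 3/8*pi_s_2 + 5/16*pi_s_3 + 1/16*pi_s_4 + 1/16*pi_s_5
  pi_s_5 = 5/16*pi_s_1 + 3/16*pi_s_2 + 1/16*pi_s_3 + 3/16*pi_s_4 + 1/16*pi_s_5
with normalization: pi_s_1 + pi_s_2 + pi_s_3 + pi_s_4 + pi_s_5 = 1.

Using the first 4 balance equations plus normalization, the linear system A*pi = b is:
  [-13/16, 1/16, 1/8, 3/16, 1/8] . pi = 0
  [3/16, -3/4, 1/4, 1/16, 1/2] . pi = 0
  [3/16, 1/8, -3/4, 1/2, 1/4] . pi = 0
  [1/8, 3/8, 5/16, -15/16, 1/16] . pi = 0
  [1, 1, 1, 1, 1] . pi = 1

Solving yields:
  pi_s_1 = 1277/9714
  pi_s_2 = 4663/19428
  pi_s_3 = 20575/77712
  pi_s_4 = 4117/19428
  pi_s_5 = 11801/77712

Verification (pi * P):
  1277/9714*3/16 + 4663/19428*1/16 + 20575/77712*1/8 + 4117/19428*3/16 + 11801/77712*1/8 = 1277/9714 = pi_s_1  (ok)
  1277/9714*3/16 + 4663/19428*1/4 + 20575/77712*1/4 + 4117/19428*1/16 + 11801/77712*1/2 = 4663/19428 = pi_s_2  (ok)
  1277/9714*3/16 + 4663/19428*1/8 + 20575/77712*1/4 + 4117/19428*1/2 + 11801/77712*1/4 = 20575/77712 = pi_s_3  (ok)
  1277/9714*1/8 + 4663/19428*3/8 + 20575/77712*5/16 + 4117/19428*1/16 + 11801/77712*1/16 = 4117/19428 = pi_s_4  (ok)
  1277/9714*5/16 + 4663/19428*3/16 + 20575/77712*1/16 + 4117/19428*3/16 + 11801/77712*1/16 = 11801/77712 = pi_s_5  (ok)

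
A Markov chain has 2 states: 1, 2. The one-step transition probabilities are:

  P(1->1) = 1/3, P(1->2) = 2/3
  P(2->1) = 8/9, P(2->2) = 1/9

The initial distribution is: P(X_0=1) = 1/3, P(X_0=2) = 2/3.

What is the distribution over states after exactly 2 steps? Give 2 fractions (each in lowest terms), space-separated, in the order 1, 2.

Answer: 121/243 122/243

Derivation:
Propagating the distribution step by step (d_{t+1} = d_t * P):
d_0 = (1=1/3, 2=2/3)
  d_1[1] = 1/3*1/3 + 2/3*8/9 = 19/27
  d_1[2] = 1/3*2/3 + 2/3*1/9 = 8/27
d_1 = (1=19/27, 2=8/27)
  d_2[1] = 19/27*1/3 + 8/27*8/9 = 121/243
  d_2[2] = 19/27*2/3 + 8/27*1/9 = 122/243
d_2 = (1=121/243, 2=122/243)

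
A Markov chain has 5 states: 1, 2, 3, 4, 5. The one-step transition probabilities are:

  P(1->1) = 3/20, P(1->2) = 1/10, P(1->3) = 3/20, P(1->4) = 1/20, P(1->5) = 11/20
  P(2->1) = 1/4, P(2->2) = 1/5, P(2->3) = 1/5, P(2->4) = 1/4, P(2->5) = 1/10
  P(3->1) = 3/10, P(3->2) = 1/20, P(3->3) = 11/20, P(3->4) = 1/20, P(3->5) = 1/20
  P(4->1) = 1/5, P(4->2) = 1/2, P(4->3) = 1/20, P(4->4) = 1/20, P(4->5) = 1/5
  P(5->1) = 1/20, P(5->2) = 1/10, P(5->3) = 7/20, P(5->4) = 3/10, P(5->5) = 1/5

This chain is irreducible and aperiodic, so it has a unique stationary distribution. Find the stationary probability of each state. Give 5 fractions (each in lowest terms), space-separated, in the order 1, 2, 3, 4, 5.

Answer: 8530/43163 6593/43163 13372/43163 5715/43163 8953/43163

Derivation:
The stationary distribution satisfies pi = pi * P, i.e.:
  pi_1 = 3/20*pi_1 + 1/4*pi_2 + 3/10*pi_3 + 1/5*pi_4 + 1/20*pi_5
  pi_2 = 1/10*pi_1 + 1/5*pi_2 + 1/20*pi_3 + 1/2*pi_4 + 1/10*pi_5
  pi_3 = 3/20*pi_1 + 1/5*pi_2 + 11/20*pi_3 + 1/20*pi_4 + 7/20*pi_5
  pi_4 = 1/20*pi_1 + 1/4*pi_2 + 1/20*pi_3 + 1/20*pi_4 + 3/10*pi_5
  pi_5 = 11/20*pi_1 + 1/10*pi_2 + 1/20*pi_3 + 1/5*pi_4 + 1/5*pi_5
with normalization: pi_1 + pi_2 + pi_3 + pi_4 + pi_5 = 1.

Using the first 4 balance equations plus normalization, the linear system A*pi = b is:
  [-17/20, 1/4, 3/10, 1/5, 1/20] . pi = 0
  [1/10, -4/5, 1/20, 1/2, 1/10] . pi = 0
  [3/20, 1/5, -9/20, 1/20, 7/20] . pi = 0
  [1/20, 1/4, 1/20, -19/20, 3/10] . pi = 0
  [1, 1, 1, 1, 1] . pi = 1

Solving yields:
  pi_1 = 8530/43163
  pi_2 = 6593/43163
  pi_3 = 13372/43163
  pi_4 = 5715/43163
  pi_5 = 8953/43163

Verification (pi * P):
  8530/43163*3/20 + 6593/43163*1/4 + 13372/43163*3/10 + 5715/43163*1/5 + 8953/43163*1/20 = 8530/43163 = pi_1  (ok)
  8530/43163*1/10 + 6593/43163*1/5 + 13372/43163*1/20 + 5715/43163*1/2 + 8953/43163*1/10 = 6593/43163 = pi_2  (ok)
  8530/43163*3/20 + 6593/43163*1/5 + 13372/43163*11/20 + 5715/43163*1/20 + 8953/43163*7/20 = 13372/43163 = pi_3  (ok)
  8530/43163*1/20 + 6593/43163*1/4 + 13372/43163*1/20 + 5715/43163*1/20 + 8953/43163*3/10 = 5715/43163 = pi_4  (ok)
  8530/43163*11/20 + 6593/43163*1/10 + 13372/43163*1/20 + 5715/43163*1/5 + 8953/43163*1/5 = 8953/43163 = pi_5  (ok)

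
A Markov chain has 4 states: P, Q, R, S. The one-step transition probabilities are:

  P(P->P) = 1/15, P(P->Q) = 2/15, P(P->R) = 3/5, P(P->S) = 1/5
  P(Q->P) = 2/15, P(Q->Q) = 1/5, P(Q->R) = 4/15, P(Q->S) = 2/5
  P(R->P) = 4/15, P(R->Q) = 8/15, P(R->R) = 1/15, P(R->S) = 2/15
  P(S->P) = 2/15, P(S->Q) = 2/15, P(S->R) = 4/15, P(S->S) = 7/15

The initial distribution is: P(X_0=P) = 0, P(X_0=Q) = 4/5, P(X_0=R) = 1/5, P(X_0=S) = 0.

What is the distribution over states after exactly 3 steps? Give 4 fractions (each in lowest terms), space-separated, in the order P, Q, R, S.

Propagating the distribution step by step (d_{t+1} = d_t * P):
d_0 = (P=0, Q=4/5, R=1/5, S=0)
  d_1[P] = 0*1/15 + 4/5*2/15 + 1/5*4/15 + 0*2/15 = 4/25
  d_1[Q] = 0*2/15 + 4/5*1/5 + 1/5*8/15 + 0*2/15 = 4/15
  d_1[R] = 0*3/5 + 4/5*4/15 + 1/5*1/15 + 0*4/15 = 17/75
  d_1[S] = 0*1/5 + 4/5*2/5 + 1/5*2/15 + 0*7/15 = 26/75
d_1 = (P=4/25, Q=4/15, R=17/75, S=26/75)
  d_2[P] = 4/25*1/15 + 4/15*2/15 + 17/75*4/15 + 26/75*2/15 = 172/1125
  d_2[Q] = 4/25*2/15 + 4/15*1/5 + 17/75*8/15 + 26/75*2/15 = 272/1125
  d_2[R] = 4/25*3/5 + 4/15*4/15 + 17/75*1/15 + 26/75*4/15 = 103/375
  d_2[S] = 4/25*1/5 + 4/15*2/5 + 17/75*2/15 + 26/75*7/15 = 124/375
d_2 = (P=172/1125, Q=272/1125, R=103/375, S=124/375)
  d_3[P] = 172/1125*1/15 + 272/1125*2/15 + 103/375*4/15 + 124/375*2/15 = 2696/16875
  d_3[Q] = 172/1125*2/15 + 272/1125*1/5 + 103/375*8/15 + 124/375*2/15 = 4376/16875
  d_3[R] = 172/1125*3/5 + 272/1125*4/15 + 103/375*1/15 + 124/375*4/15 = 4433/16875
  d_3[S] = 172/1125*1/5 + 272/1125*2/5 + 103/375*2/15 + 124/375*7/15 = 358/1125
d_3 = (P=2696/16875, Q=4376/16875, R=4433/16875, S=358/1125)

Answer: 2696/16875 4376/16875 4433/16875 358/1125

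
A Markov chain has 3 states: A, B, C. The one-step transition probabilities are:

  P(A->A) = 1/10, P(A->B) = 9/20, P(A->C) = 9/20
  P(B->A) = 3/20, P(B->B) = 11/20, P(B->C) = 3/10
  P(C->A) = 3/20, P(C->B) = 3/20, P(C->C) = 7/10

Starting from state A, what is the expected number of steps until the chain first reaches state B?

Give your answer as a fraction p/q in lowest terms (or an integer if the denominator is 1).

Answer: 100/27

Derivation:
Let h_i = expected steps to first reach B from state i.
Boundary: h_B = 0.
First-step equations for the other states:
  h_A = 1 + 1/10*h_A + 9/20*h_B + 9/20*h_C
  h_C = 1 + 3/20*h_A + 3/20*h_B + 7/10*h_C

Substituting h_B = 0 and rearranging gives the linear system (I - Q) h = 1:
  [9/10, -9/20] . (h_A, h_C) = 1
  [-3/20, 3/10] . (h_A, h_C) = 1

Solving yields:
  h_A = 100/27
  h_C = 140/27

Starting state is A, so the expected hitting time is h_A = 100/27.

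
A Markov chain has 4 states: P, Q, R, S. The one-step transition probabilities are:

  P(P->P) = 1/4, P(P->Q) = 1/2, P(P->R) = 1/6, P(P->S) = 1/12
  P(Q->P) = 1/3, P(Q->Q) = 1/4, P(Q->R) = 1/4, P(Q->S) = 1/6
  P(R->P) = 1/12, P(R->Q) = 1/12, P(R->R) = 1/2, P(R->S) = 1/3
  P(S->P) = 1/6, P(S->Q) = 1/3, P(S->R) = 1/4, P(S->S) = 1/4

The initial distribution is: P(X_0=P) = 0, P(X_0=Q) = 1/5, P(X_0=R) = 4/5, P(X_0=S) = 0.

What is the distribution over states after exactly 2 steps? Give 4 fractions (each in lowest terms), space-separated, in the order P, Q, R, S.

Answer: 23/144 7/30 253/720 23/90

Derivation:
Propagating the distribution step by step (d_{t+1} = d_t * P):
d_0 = (P=0, Q=1/5, R=4/5, S=0)
  d_1[P] = 0*1/4 + 1/5*1/3 + 4/5*1/12 + 0*1/6 = 2/15
  d_1[Q] = 0*1/2 + 1/5*1/4 + 4/5*1/12 + 0*1/3 = 7/60
  d_1[R] = 0*1/6 + 1/5*1/4 + 4/5*1/2 + 0*1/4 = 9/20
  d_1[S] = 0*1/12 + 1/5*1/6 + 4/5*1/3 + 0*1/4 = 3/10
d_1 = (P=2/15, Q=7/60, R=9/20, S=3/10)
  d_2[P] = 2/15*1/4 + 7/60*1/3 + 9/20*1/12 + 3/10*1/6 = 23/144
  d_2[Q] = 2/15*1/2 + 7/60*1/4 + 9/20*1/12 + 3/10*1/3 = 7/30
  d_2[R] = 2/15*1/6 + 7/60*1/4 + 9/20*1/2 + 3/10*1/4 = 253/720
  d_2[S] = 2/15*1/12 + 7/60*1/6 + 9/20*1/3 + 3/10*1/4 = 23/90
d_2 = (P=23/144, Q=7/30, R=253/720, S=23/90)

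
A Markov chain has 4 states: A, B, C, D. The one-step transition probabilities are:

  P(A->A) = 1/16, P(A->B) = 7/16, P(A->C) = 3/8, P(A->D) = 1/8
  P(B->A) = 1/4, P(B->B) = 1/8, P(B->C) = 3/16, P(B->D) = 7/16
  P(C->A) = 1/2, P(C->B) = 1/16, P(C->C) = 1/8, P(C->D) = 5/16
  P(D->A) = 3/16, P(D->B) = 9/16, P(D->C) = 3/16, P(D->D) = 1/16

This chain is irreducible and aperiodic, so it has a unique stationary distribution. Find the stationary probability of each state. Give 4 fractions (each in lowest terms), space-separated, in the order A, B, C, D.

The stationary distribution satisfies pi = pi * P, i.e.:
  pi_A = 1/16*pi_A + 1/4*pi_B + 1/2*pi_C + 3/16*pi_D
  pi_B = 7/16*pi_A + 1/8*pi_B + 1/16*pi_C + 9/16*pi_D
  pi_C = 3/8*pi_A + 3/16*pi_B + 1/8*pi_C + 3/16*pi_D
  pi_D = 1/8*pi_A + 7/16*pi_B + 5/16*pi_C + 1/16*pi_D
with normalization: pi_A + pi_B + pi_C + pi_D = 1.

Using the first 3 balance equations plus normalization, the linear system A*pi = b is:
  [-15/16, 1/4, 1/2, 3/16] . pi = 0
  [7/16, -7/8, 1/16, 9/16] . pi = 0
  [3/8, 3/16, -7/8, 3/16] . pi = 0
  [1, 1, 1, 1] . pi = 1

Solving yields:
  pi_A = 1647/6751
  pi_B = 1983/6751
  pi_C = 1482/6751
  pi_D = 1639/6751

Verification (pi * P):
  1647/6751*1/16 + 1983/6751*1/4 + 1482/6751*1/2 + 1639/6751*3/16 = 1647/6751 = pi_A  (ok)
  1647/6751*7/16 + 1983/6751*1/8 + 1482/6751*1/16 + 1639/6751*9/16 = 1983/6751 = pi_B  (ok)
  1647/6751*3/8 + 1983/6751*3/16 + 1482/6751*1/8 + 1639/6751*3/16 = 1482/6751 = pi_C  (ok)
  1647/6751*1/8 + 1983/6751*7/16 + 1482/6751*5/16 + 1639/6751*1/16 = 1639/6751 = pi_D  (ok)

Answer: 1647/6751 1983/6751 1482/6751 1639/6751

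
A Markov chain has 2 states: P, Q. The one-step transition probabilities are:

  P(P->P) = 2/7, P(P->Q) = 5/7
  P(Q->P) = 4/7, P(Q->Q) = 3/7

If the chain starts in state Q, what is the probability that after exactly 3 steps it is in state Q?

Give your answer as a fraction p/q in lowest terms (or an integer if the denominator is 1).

Answer: 187/343

Derivation:
Computing P^3 by repeated multiplication:
P^1 =
  P: [2/7, 5/7]
  Q: [4/7, 3/7]
P^2 =
  P: [24/49, 25/49]
  Q: [20/49, 29/49]
P^3 =
  P: [148/343, 195/343]
  Q: [156/343, 187/343]

(P^3)[Q -> Q] = 187/343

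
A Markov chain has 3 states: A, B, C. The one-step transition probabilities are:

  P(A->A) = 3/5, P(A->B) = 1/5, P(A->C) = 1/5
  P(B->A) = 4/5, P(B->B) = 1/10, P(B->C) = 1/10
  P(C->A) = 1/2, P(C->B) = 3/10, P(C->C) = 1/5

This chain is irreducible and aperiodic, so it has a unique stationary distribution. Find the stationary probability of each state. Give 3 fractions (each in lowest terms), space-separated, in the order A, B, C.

The stationary distribution satisfies pi = pi * P, i.e.:
  pi_A = 3/5*pi_A + 4/5*pi_B + 1/2*pi_C
  pi_B = 1/5*pi_A + 1/10*pi_B + 3/10*pi_C
  pi_C = 1/5*pi_A + 1/10*pi_B + 1/5*pi_C
with normalization: pi_A + pi_B + pi_C = 1.

Using the first 2 balance equations plus normalization, the linear system A*pi = b is:
  [-2/5, 4/5, 1/2] . pi = 0
  [1/5, -9/10, 3/10] . pi = 0
  [1, 1, 1] . pi = 1

Solving yields:
  pi_A = 23/37
  pi_B = 22/111
  pi_C = 20/111

Verification (pi * P):
  23/37*3/5 + 22/111*4/5 + 20/111*1/2 = 23/37 = pi_A  (ok)
  23/37*1/5 + 22/111*1/10 + 20/111*3/10 = 22/111 = pi_B  (ok)
  23/37*1/5 + 22/111*1/10 + 20/111*1/5 = 20/111 = pi_C  (ok)

Answer: 23/37 22/111 20/111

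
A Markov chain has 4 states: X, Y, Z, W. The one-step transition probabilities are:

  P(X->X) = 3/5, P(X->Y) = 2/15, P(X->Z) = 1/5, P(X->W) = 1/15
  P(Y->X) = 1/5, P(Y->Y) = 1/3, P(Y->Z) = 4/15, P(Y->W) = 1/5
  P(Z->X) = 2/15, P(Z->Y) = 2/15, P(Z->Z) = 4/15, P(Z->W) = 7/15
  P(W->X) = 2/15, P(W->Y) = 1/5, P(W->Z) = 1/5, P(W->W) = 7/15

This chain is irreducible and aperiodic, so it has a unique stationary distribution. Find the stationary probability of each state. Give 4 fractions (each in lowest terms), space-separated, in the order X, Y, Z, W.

Answer: 405/1478 142/739 337/1478 226/739

Derivation:
The stationary distribution satisfies pi = pi * P, i.e.:
  pi_X = 3/5*pi_X + 1/5*pi_Y + 2/15*pi_Z + 2/15*pi_W
  pi_Y = 2/15*pi_X + 1/3*pi_Y + 2/15*pi_Z + 1/5*pi_W
  pi_Z = 1/5*pi_X + 4/15*pi_Y + 4/15*pi_Z + 1/5*pi_W
  pi_W = 1/15*pi_X + 1/5*pi_Y + 7/15*pi_Z + 7/15*pi_W
with normalization: pi_X + pi_Y + pi_Z + pi_W = 1.

Using the first 3 balance equations plus normalization, the linear system A*pi = b is:
  [-2/5, 1/5, 2/15, 2/15] . pi = 0
  [2/15, -2/3, 2/15, 1/5] . pi = 0
  [1/5, 4/15, -11/15, 1/5] . pi = 0
  [1, 1, 1, 1] . pi = 1

Solving yields:
  pi_X = 405/1478
  pi_Y = 142/739
  pi_Z = 337/1478
  pi_W = 226/739

Verification (pi * P):
  405/1478*3/5 + 142/739*1/5 + 337/1478*2/15 + 226/739*2/15 = 405/1478 = pi_X  (ok)
  405/1478*2/15 + 142/739*1/3 + 337/1478*2/15 + 226/739*1/5 = 142/739 = pi_Y  (ok)
  405/1478*1/5 + 142/739*4/15 + 337/1478*4/15 + 226/739*1/5 = 337/1478 = pi_Z  (ok)
  405/1478*1/15 + 142/739*1/5 + 337/1478*7/15 + 226/739*7/15 = 226/739 = pi_W  (ok)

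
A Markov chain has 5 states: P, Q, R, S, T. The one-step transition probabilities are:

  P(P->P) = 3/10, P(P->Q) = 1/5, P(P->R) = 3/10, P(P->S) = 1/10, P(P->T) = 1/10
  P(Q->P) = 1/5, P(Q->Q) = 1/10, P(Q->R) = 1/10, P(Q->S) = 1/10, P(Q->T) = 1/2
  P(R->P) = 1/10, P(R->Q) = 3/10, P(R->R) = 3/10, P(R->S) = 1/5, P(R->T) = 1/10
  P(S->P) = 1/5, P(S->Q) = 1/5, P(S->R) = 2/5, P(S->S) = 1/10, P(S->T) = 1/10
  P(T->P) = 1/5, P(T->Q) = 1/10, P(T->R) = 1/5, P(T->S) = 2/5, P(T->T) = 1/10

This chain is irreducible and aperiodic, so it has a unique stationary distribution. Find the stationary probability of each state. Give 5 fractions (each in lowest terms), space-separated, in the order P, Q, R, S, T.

The stationary distribution satisfies pi = pi * P, i.e.:
  pi_P = 3/10*pi_P + 1/5*pi_Q + 1/10*pi_R + 1/5*pi_S + 1/5*pi_T
  pi_Q = 1/5*pi_P + 1/10*pi_Q + 3/10*pi_R + 1/5*pi_S + 1/10*pi_T
  pi_R = 3/10*pi_P + 1/10*pi_Q + 3/10*pi_R + 2/5*pi_S + 1/5*pi_T
  pi_S = 1/10*pi_P + 1/10*pi_Q + 1/5*pi_R + 1/10*pi_S + 2/5*pi_T
  pi_T = 1/10*pi_P + 1/2*pi_Q + 1/10*pi_R + 1/10*pi_S + 1/10*pi_T
with normalization: pi_P + pi_Q + pi_R + pi_S + pi_T = 1.

Using the first 4 balance equations plus normalization, the linear system A*pi = b is:
  [-7/10, 1/5, 1/10, 1/5, 1/5] . pi = 0
  [1/5, -9/10, 3/10, 1/5, 1/10] . pi = 0
  [3/10, 1/10, -7/10, 2/5, 1/5] . pi = 0
  [1/10, 1/10, 1/5, -9/10, 2/5] . pi = 0
  [1, 1, 1, 1, 1] . pi = 1

Solving yields:
  pi_P = 39/202
  pi_Q = 364/1919
  pi_R = 53/202
  pi_S = 687/3838
  pi_T = 675/3838

Verification (pi * P):
  39/202*3/10 + 364/1919*1/5 + 53/202*1/10 + 687/3838*1/5 + 675/3838*1/5 = 39/202 = pi_P  (ok)
  39/202*1/5 + 364/1919*1/10 + 53/202*3/10 + 687/3838*1/5 + 675/3838*1/10 = 364/1919 = pi_Q  (ok)
  39/202*3/10 + 364/1919*1/10 + 53/202*3/10 + 687/3838*2/5 + 675/3838*1/5 = 53/202 = pi_R  (ok)
  39/202*1/10 + 364/1919*1/10 + 53/202*1/5 + 687/3838*1/10 + 675/3838*2/5 = 687/3838 = pi_S  (ok)
  39/202*1/10 + 364/1919*1/2 + 53/202*1/10 + 687/3838*1/10 + 675/3838*1/10 = 675/3838 = pi_T  (ok)

Answer: 39/202 364/1919 53/202 687/3838 675/3838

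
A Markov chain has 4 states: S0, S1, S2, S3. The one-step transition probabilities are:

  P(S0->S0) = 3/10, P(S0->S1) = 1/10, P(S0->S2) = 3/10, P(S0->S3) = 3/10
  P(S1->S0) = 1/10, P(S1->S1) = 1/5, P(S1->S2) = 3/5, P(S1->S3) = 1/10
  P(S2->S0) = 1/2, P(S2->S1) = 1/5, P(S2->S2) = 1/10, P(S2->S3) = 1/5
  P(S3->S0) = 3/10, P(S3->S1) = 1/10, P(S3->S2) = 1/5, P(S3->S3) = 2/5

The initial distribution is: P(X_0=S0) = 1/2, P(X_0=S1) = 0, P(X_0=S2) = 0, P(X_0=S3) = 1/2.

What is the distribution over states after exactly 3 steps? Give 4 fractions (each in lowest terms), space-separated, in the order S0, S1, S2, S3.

Answer: 161/500 69/500 21/80 111/400

Derivation:
Propagating the distribution step by step (d_{t+1} = d_t * P):
d_0 = (S0=1/2, S1=0, S2=0, S3=1/2)
  d_1[S0] = 1/2*3/10 + 0*1/10 + 0*1/2 + 1/2*3/10 = 3/10
  d_1[S1] = 1/2*1/10 + 0*1/5 + 0*1/5 + 1/2*1/10 = 1/10
  d_1[S2] = 1/2*3/10 + 0*3/5 + 0*1/10 + 1/2*1/5 = 1/4
  d_1[S3] = 1/2*3/10 + 0*1/10 + 0*1/5 + 1/2*2/5 = 7/20
d_1 = (S0=3/10, S1=1/10, S2=1/4, S3=7/20)
  d_2[S0] = 3/10*3/10 + 1/10*1/10 + 1/4*1/2 + 7/20*3/10 = 33/100
  d_2[S1] = 3/10*1/10 + 1/10*1/5 + 1/4*1/5 + 7/20*1/10 = 27/200
  d_2[S2] = 3/10*3/10 + 1/10*3/5 + 1/4*1/10 + 7/20*1/5 = 49/200
  d_2[S3] = 3/10*3/10 + 1/10*1/10 + 1/4*1/5 + 7/20*2/5 = 29/100
d_2 = (S0=33/100, S1=27/200, S2=49/200, S3=29/100)
  d_3[S0] = 33/100*3/10 + 27/200*1/10 + 49/200*1/2 + 29/100*3/10 = 161/500
  d_3[S1] = 33/100*1/10 + 27/200*1/5 + 49/200*1/5 + 29/100*1/10 = 69/500
  d_3[S2] = 33/100*3/10 + 27/200*3/5 + 49/200*1/10 + 29/100*1/5 = 21/80
  d_3[S3] = 33/100*3/10 + 27/200*1/10 + 49/200*1/5 + 29/100*2/5 = 111/400
d_3 = (S0=161/500, S1=69/500, S2=21/80, S3=111/400)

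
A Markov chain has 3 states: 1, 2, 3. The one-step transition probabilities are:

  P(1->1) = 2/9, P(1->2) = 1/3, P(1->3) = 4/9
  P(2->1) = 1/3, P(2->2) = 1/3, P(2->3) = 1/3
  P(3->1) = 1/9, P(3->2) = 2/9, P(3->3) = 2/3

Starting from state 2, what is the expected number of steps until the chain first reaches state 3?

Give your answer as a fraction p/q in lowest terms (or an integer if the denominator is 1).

Let h_i = expected steps to first reach 3 from state i.
Boundary: h_3 = 0.
First-step equations for the other states:
  h_1 = 1 + 2/9*h_1 + 1/3*h_2 + 4/9*h_3
  h_2 = 1 + 1/3*h_1 + 1/3*h_2 + 1/3*h_3

Substituting h_3 = 0 and rearranging gives the linear system (I - Q) h = 1:
  [7/9, -1/3] . (h_1, h_2) = 1
  [-1/3, 2/3] . (h_1, h_2) = 1

Solving yields:
  h_1 = 27/11
  h_2 = 30/11

Starting state is 2, so the expected hitting time is h_2 = 30/11.

Answer: 30/11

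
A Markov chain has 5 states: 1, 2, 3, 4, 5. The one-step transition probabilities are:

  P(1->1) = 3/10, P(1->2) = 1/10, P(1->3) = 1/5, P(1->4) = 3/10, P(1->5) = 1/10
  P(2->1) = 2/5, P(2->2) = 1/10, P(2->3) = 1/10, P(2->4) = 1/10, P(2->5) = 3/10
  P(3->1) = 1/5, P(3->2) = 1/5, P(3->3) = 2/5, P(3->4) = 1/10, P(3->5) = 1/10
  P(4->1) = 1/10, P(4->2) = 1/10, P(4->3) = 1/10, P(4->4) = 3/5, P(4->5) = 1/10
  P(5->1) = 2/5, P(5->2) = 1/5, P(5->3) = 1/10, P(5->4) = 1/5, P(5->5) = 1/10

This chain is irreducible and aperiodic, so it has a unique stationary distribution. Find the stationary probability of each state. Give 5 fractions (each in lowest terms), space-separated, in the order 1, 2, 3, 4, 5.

Answer: 1303/5354 349/2677 951/5354 1727/5354 675/5354

Derivation:
The stationary distribution satisfies pi = pi * P, i.e.:
  pi_1 = 3/10*pi_1 + 2/5*pi_2 + 1/5*pi_3 + 1/10*pi_4 + 2/5*pi_5
  pi_2 = 1/10*pi_1 + 1/10*pi_2 + 1/5*pi_3 + 1/10*pi_4 + 1/5*pi_5
  pi_3 = 1/5*pi_1 + 1/10*pi_2 + 2/5*pi_3 + 1/10*pi_4 + 1/10*pi_5
  pi_4 = 3/10*pi_1 + 1/10*pi_2 + 1/10*pi_3 + 3/5*pi_4 + 1/5*pi_5
  pi_5 = 1/10*pi_1 + 3/10*pi_2 + 1/10*pi_3 + 1/10*pi_4 + 1/10*pi_5
with normalization: pi_1 + pi_2 + pi_3 + pi_4 + pi_5 = 1.

Using the first 4 balance equations plus normalization, the linear system A*pi = b is:
  [-7/10, 2/5, 1/5, 1/10, 2/5] . pi = 0
  [1/10, -9/10, 1/5, 1/10, 1/5] . pi = 0
  [1/5, 1/10, -3/5, 1/10, 1/10] . pi = 0
  [3/10, 1/10, 1/10, -2/5, 1/5] . pi = 0
  [1, 1, 1, 1, 1] . pi = 1

Solving yields:
  pi_1 = 1303/5354
  pi_2 = 349/2677
  pi_3 = 951/5354
  pi_4 = 1727/5354
  pi_5 = 675/5354

Verification (pi * P):
  1303/5354*3/10 + 349/2677*2/5 + 951/5354*1/5 + 1727/5354*1/10 + 675/5354*2/5 = 1303/5354 = pi_1  (ok)
  1303/5354*1/10 + 349/2677*1/10 + 951/5354*1/5 + 1727/5354*1/10 + 675/5354*1/5 = 349/2677 = pi_2  (ok)
  1303/5354*1/5 + 349/2677*1/10 + 951/5354*2/5 + 1727/5354*1/10 + 675/5354*1/10 = 951/5354 = pi_3  (ok)
  1303/5354*3/10 + 349/2677*1/10 + 951/5354*1/10 + 1727/5354*3/5 + 675/5354*1/5 = 1727/5354 = pi_4  (ok)
  1303/5354*1/10 + 349/2677*3/10 + 951/5354*1/10 + 1727/5354*1/10 + 675/5354*1/10 = 675/5354 = pi_5  (ok)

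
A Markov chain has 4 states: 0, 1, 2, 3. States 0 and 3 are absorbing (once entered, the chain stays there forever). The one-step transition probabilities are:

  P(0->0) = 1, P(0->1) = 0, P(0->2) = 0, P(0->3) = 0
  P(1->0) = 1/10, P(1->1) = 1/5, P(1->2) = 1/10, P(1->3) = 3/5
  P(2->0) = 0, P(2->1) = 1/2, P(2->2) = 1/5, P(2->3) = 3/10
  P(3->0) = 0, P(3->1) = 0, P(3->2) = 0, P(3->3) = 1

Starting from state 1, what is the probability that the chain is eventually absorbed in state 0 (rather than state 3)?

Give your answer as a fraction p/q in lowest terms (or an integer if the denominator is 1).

Let a_i = P(absorbed in 0 | start in state i).
Boundary conditions: a_0 = 1, a_3 = 0.
For each transient state i, a_i = sum_j P(i->j) * a_j:
  a_1 = 1/10*a_0 + 1/5*a_1 + 1/10*a_2 + 3/5*a_3
  a_2 = 0*a_0 + 1/2*a_1 + 1/5*a_2 + 3/10*a_3

Substituting a_0 = 1 and a_3 = 0, rearrange to (I - Q) a = r where r[i] = P(i -> 0):
  [4/5, -1/10] . (a_1, a_2) = 1/10
  [-1/2, 4/5] . (a_1, a_2) = 0

Solving yields:
  a_1 = 8/59
  a_2 = 5/59

Starting state is 1, so the absorption probability is a_1 = 8/59.

Answer: 8/59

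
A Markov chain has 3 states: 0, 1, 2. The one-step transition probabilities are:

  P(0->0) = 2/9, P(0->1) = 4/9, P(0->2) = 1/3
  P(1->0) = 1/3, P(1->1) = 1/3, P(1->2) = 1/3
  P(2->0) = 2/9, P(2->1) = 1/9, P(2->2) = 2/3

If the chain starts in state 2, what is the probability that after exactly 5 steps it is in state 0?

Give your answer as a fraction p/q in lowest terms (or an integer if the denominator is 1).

Computing P^5 by repeated multiplication:
P^1 =
  0: [2/9, 4/9, 1/3]
  1: [1/3, 1/3, 1/3]
  2: [2/9, 1/9, 2/3]
P^2 =
  0: [22/81, 23/81, 4/9]
  1: [7/27, 8/27, 4/9]
  2: [19/81, 17/81, 5/9]
P^3 =
  0: [185/729, 193/729, 13/27]
  1: [62/243, 64/243, 13/27]
  2: [179/729, 172/729, 14/27]
P^4 =
  0: [1651/6561, 1670/6561, 40/81]
  1: [550/2187, 557/2187, 40/81]
  2: [1630/6561, 1610/6561, 41/81]
P^5 =
  0: [14792/59049, 14854/59049, 121/243]
  1: [4931/19683, 4951/19683, 121/243]
  2: [14732/59049, 14671/59049, 122/243]

(P^5)[2 -> 0] = 14732/59049

Answer: 14732/59049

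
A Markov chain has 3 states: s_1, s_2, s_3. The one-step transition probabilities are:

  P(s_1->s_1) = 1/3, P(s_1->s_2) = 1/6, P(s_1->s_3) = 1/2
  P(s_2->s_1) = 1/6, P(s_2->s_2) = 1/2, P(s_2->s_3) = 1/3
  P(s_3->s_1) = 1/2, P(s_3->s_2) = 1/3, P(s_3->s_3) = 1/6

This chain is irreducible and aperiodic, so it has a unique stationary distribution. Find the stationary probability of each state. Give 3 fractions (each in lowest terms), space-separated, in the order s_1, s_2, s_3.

The stationary distribution satisfies pi = pi * P, i.e.:
  pi_s_1 = 1/3*pi_s_1 + 1/6*pi_s_2 + 1/2*pi_s_3
  pi_s_2 = 1/6*pi_s_1 + 1/2*pi_s_2 + 1/3*pi_s_3
  pi_s_3 = 1/2*pi_s_1 + 1/3*pi_s_2 + 1/6*pi_s_3
with normalization: pi_s_1 + pi_s_2 + pi_s_3 = 1.

Using the first 2 balance equations plus normalization, the linear system A*pi = b is:
  [-2/3, 1/6, 1/2] . pi = 0
  [1/6, -1/2, 1/3] . pi = 0
  [1, 1, 1] . pi = 1

Solving yields:
  pi_s_1 = 1/3
  pi_s_2 = 1/3
  pi_s_3 = 1/3

Verification (pi * P):
  1/3*1/3 + 1/3*1/6 + 1/3*1/2 = 1/3 = pi_s_1  (ok)
  1/3*1/6 + 1/3*1/2 + 1/3*1/3 = 1/3 = pi_s_2  (ok)
  1/3*1/2 + 1/3*1/3 + 1/3*1/6 = 1/3 = pi_s_3  (ok)

Answer: 1/3 1/3 1/3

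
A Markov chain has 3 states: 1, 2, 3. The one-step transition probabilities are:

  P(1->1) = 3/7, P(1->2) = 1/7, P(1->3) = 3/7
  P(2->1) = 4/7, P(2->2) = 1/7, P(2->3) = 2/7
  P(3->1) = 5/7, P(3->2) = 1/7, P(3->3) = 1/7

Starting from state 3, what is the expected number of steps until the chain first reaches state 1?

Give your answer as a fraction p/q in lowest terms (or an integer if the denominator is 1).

Answer: 49/34

Derivation:
Let h_i = expected steps to first reach 1 from state i.
Boundary: h_1 = 0.
First-step equations for the other states:
  h_2 = 1 + 4/7*h_1 + 1/7*h_2 + 2/7*h_3
  h_3 = 1 + 5/7*h_1 + 1/7*h_2 + 1/7*h_3

Substituting h_1 = 0 and rearranging gives the linear system (I - Q) h = 1:
  [6/7, -2/7] . (h_2, h_3) = 1
  [-1/7, 6/7] . (h_2, h_3) = 1

Solving yields:
  h_2 = 28/17
  h_3 = 49/34

Starting state is 3, so the expected hitting time is h_3 = 49/34.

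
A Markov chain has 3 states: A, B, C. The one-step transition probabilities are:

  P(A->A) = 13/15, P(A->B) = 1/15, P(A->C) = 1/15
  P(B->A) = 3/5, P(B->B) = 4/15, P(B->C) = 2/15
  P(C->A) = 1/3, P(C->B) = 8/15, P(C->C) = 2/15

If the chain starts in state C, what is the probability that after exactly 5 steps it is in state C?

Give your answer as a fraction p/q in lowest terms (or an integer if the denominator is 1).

Computing P^5 by repeated multiplication:
P^1 =
  A: [13/15, 1/15, 1/15]
  B: [3/5, 4/15, 2/15]
  C: [1/3, 8/15, 2/15]
P^2 =
  A: [61/75, 1/9, 17/225]
  B: [163/225, 41/225, 7/75]
  C: [49/75, 53/225, 1/9]
P^3 =
  A: [2689/3375, 419/3375, 89/1125]
  B: [2593/3375, 11/75, 287/3375]
  C: [2513/3375, 559/3375, 101/1125]
P^4 =
  A: [40063/50625, 2167/16875, 4061/50625]
  B: [39599/50625, 6869/50625, 4157/50625]
  C: [7843/10125, 797/5625, 4237/50625]
P^5 =
  A: [599633/759375, 19711/151875, 61187/759375]
  B: [66377/84375, 100331/759375, 61651/759375]
  C: [595537/759375, 101803/759375, 12407/151875]

(P^5)[C -> C] = 12407/151875

Answer: 12407/151875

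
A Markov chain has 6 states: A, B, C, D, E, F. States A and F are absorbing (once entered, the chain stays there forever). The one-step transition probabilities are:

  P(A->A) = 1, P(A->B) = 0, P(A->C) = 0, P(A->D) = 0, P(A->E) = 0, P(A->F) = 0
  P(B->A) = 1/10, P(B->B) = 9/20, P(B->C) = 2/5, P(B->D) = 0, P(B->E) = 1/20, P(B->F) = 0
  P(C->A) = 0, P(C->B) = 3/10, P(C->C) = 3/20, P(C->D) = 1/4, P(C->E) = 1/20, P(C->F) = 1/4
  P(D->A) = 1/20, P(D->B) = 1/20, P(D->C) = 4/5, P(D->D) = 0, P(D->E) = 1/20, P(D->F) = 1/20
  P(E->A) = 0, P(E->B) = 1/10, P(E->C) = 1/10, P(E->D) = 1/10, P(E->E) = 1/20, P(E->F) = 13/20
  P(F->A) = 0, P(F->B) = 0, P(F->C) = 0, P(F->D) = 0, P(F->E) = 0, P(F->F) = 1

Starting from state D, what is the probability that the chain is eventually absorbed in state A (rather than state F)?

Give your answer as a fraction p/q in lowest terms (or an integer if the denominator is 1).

Let a_i = P(absorbed in A | start in state i).
Boundary conditions: a_A = 1, a_F = 0.
For each transient state i, a_i = sum_j P(i->j) * a_j:
  a_B = 1/10*a_A + 9/20*a_B + 2/5*a_C + 0*a_D + 1/20*a_E + 0*a_F
  a_C = 0*a_A + 3/10*a_B + 3/20*a_C + 1/4*a_D + 1/20*a_E + 1/4*a_F
  a_D = 1/20*a_A + 1/20*a_B + 4/5*a_C + 0*a_D + 1/20*a_E + 1/20*a_F
  a_E = 0*a_A + 1/10*a_B + 1/10*a_C + 1/10*a_D + 1/20*a_E + 13/20*a_F

Substituting a_A = 1 and a_F = 0, rearrange to (I - Q) a = r where r[i] = P(i -> A):
  [11/20, -2/5, 0, -1/20] . (a_B, a_C, a_D, a_E) = 1/10
  [-3/10, 17/20, -1/4, -1/20] . (a_B, a_C, a_D, a_E) = 0
  [-1/20, -4/5, 1, -1/20] . (a_B, a_C, a_D, a_E) = 1/20
  [-1/10, -1/10, -1/10, 19/20] . (a_B, a_C, a_D, a_E) = 0

Solving yields:
  a_B = 2617/8187
  a_C = 5899/32748
  a_D = 7003/32748
  a_E = 205/2729

Starting state is D, so the absorption probability is a_D = 7003/32748.

Answer: 7003/32748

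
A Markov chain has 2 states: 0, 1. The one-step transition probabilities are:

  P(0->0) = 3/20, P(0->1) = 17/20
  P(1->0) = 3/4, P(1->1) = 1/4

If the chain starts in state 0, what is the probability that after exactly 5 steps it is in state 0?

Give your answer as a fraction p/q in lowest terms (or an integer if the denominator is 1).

Answer: 5343/12500

Derivation:
Computing P^5 by repeated multiplication:
P^1 =
  0: [3/20, 17/20]
  1: [3/4, 1/4]
P^2 =
  0: [33/50, 17/50]
  1: [3/10, 7/10]
P^3 =
  0: [177/500, 323/500]
  1: [57/100, 43/100]
P^4 =
  0: [336/625, 289/625]
  1: [51/125, 74/125]
P^5 =
  0: [5343/12500, 7157/12500]
  1: [1263/2500, 1237/2500]

(P^5)[0 -> 0] = 5343/12500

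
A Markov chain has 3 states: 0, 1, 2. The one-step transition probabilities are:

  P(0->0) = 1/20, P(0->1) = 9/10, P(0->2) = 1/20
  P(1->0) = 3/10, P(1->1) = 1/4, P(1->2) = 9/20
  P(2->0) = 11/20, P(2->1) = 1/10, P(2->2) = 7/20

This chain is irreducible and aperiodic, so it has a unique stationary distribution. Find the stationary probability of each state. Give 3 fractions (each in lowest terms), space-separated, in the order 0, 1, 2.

The stationary distribution satisfies pi = pi * P, i.e.:
  pi_0 = 1/20*pi_0 + 3/10*pi_1 + 11/20*pi_2
  pi_1 = 9/10*pi_0 + 1/4*pi_1 + 1/10*pi_2
  pi_2 = 1/20*pi_0 + 9/20*pi_1 + 7/20*pi_2
with normalization: pi_0 + pi_1 + pi_2 = 1.

Using the first 2 balance equations plus normalization, the linear system A*pi = b is:
  [-19/20, 3/10, 11/20] . pi = 0
  [9/10, -3/4, 1/10] . pi = 0
  [1, 1, 1] . pi = 1

Solving yields:
  pi_0 = 3/10
  pi_1 = 2/5
  pi_2 = 3/10

Verification (pi * P):
  3/10*1/20 + 2/5*3/10 + 3/10*11/20 = 3/10 = pi_0  (ok)
  3/10*9/10 + 2/5*1/4 + 3/10*1/10 = 2/5 = pi_1  (ok)
  3/10*1/20 + 2/5*9/20 + 3/10*7/20 = 3/10 = pi_2  (ok)

Answer: 3/10 2/5 3/10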